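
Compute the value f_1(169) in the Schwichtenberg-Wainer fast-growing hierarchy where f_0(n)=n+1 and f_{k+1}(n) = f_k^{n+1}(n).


f_1(169) = f_0^170(169)
f_0 adds 1 each time, applied 170 times.
f_1(169) = 169 + 170 = 339

339


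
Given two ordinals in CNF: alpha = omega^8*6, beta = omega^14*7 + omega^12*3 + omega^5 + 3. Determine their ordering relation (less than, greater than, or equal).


Compare term by term from highest exponent:
alpha = omega^8*6
beta = omega^14*7 + omega^12*3 + omega^5 + 3
Term 1: alpha has omega^8*6, beta has omega^14*7
Term 2: alpha has omega^0*0, beta has omega^12*3
Term 3: alpha has omega^0*0, beta has omega^5*1
Term 4: alpha has omega^0*0, beta has omega^0*3
Result: alpha < beta

alpha < beta


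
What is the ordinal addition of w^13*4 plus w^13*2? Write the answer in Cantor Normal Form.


Ordinal addition w^13*4 + w^13*2:
Both terms have the same exponent 13.
w^e*c + w^e*d = w^e*(c+d).
Result = w^13*(4+2) = w^13*6

w^13*6


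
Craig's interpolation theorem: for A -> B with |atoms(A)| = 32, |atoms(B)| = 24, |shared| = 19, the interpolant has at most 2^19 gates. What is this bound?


Shared atoms = 19
Craig interpolant size bound = 2^19
= 524288

524288


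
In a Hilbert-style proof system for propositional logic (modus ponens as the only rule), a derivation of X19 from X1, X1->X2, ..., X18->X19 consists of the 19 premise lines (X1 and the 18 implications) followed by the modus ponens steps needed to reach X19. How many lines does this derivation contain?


We have 19 premise lines: X1 and 18 implications.
Each implication is detached once by MP, giving 18 MP lines.
19 premise lines + 18 MP lines = 37 total lines.

37


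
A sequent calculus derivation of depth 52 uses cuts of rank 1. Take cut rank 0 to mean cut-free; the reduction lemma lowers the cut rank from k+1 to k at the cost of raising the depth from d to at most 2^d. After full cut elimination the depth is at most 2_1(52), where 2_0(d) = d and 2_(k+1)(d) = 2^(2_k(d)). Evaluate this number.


Each rank reduction sends depth d to at most 2^d; cut rank r needs r reductions.
2_0(52) = 52
2_1(52) = 2^52 = 4503599627370496
Cut-free depth bound = 4503599627370496

4503599627370496


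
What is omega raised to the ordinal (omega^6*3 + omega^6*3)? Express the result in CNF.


omega^(omega^6*3 + omega^6*3):
Both terms of the exponent have the same exponent 6, so they merge: omega^6*3 + omega^6*3 = omega^6*(3+3) = omega^6*6.
omega raised to a CNF ordinal is a single CNF term: Result = omega^(omega^6*6)

omega^(omega^6*6)


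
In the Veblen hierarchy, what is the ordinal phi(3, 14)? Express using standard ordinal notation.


phi(3, 14):
phi(3, beta) = eta_beta (the beta-th eta number, fixed point of zeta).
phi(3, 14) = eta_14

eta_14


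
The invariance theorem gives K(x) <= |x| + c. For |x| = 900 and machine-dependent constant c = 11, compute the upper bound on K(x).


K(x) <= |x| + c = 900 + 11 = 911

911


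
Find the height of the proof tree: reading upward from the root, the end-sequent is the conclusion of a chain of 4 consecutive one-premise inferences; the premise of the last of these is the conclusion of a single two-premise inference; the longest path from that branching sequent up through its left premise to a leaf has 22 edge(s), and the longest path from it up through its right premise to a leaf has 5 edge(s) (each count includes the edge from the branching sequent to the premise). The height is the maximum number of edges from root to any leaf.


Longest path through the left premise: 22 edges (measured from the branching sequent)
Longest path through the right premise: 5 edges
Height of the subtree rooted at the branching sequent: max(22, 5) = 22
The branching sequent sits 4 edges above the root (the chain of one-premise inferences), so height = 22 + 4 = 26

26


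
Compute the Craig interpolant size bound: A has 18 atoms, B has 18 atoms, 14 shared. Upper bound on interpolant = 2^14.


Shared atoms = 14
Craig interpolant size bound = 2^14
= 16384

16384


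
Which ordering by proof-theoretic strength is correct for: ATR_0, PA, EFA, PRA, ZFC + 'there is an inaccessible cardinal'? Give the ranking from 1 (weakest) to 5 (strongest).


Ordering by consistency strength:
1. EFA
2. PRA
3. PA
4. ATR_0
5. ZFC + 'there is an inaccessible cardinal'


ATR_0=4, PA=3, EFA=1, PRA=2, ZFC + 'there is an inaccessible cardinal'=5


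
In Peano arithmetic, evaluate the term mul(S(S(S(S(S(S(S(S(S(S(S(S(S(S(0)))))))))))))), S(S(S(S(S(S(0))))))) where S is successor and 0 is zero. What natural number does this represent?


mul(S^14(0), S^6(0)):
S^14(0) = 14
S^6(0) = 6
14 * 6 = 84

84


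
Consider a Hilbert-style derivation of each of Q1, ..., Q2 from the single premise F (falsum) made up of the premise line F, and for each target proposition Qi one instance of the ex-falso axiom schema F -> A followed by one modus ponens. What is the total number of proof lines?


Ex falso, line by line:
- 1 premise line (F)
- 2 targets, each needing 1 axiom instance (F -> Qi) + 1 MP = 2 lines: 2 * 2 = 4
Total = 1 + 4 = 5 lines.

5


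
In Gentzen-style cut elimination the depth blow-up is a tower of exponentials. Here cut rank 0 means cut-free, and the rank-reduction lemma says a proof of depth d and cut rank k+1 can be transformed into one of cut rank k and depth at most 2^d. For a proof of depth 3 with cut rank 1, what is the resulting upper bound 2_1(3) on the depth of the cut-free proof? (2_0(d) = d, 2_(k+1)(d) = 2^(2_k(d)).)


Each rank reduction sends depth d to at most 2^d; cut rank r needs r reductions.
2_0(3) = 3
2_1(3) = 2^3 = 8
Cut-free depth bound = 8

8


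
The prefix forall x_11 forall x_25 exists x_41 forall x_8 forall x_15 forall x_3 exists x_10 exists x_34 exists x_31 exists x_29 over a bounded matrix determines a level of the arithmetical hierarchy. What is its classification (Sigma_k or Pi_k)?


Leading quantifier is forall, so the class is Pi.
Number of quantifier blocks = alternations + 1 = 3 + 1 = 4.
Classification: Pi_4

Pi_4


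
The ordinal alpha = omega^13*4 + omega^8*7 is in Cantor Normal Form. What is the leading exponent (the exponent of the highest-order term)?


CNF: omega^13*4 + omega^8*7
The leading term is omega^13*4, which has exponent 13.

13


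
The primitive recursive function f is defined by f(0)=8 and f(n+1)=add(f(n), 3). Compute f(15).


f(0) = 8
f(1) = add(f(0), 3) = add(8, 3) = 11
f(2) = add(f(1), 3) = add(11, 3) = 14
f(3) = add(f(2), 3) = add(14, 3) = 17
f(4) = add(f(3), 3) = add(17, 3) = 20
f(5) = add(f(4), 3) = add(20, 3) = 23
f(6) = add(f(5), 3) = add(23, 3) = 26
f(7) = add(f(6), 3) = add(26, 3) = 29
f(8) = add(f(7), 3) = add(29, 3) = 32
f(9) = add(f(8), 3) = add(32, 3) = 35
f(10) = add(f(9), 3) = add(35, 3) = 38
f(11) = add(f(10), 3) = add(38, 3) = 41
f(12) = add(f(11), 3) = add(41, 3) = 44
f(13) = add(f(12), 3) = add(44, 3) = 47
f(14) = add(f(13), 3) = add(47, 3) = 50
f(15) = add(f(14), 3) = add(50, 3) = 53


53


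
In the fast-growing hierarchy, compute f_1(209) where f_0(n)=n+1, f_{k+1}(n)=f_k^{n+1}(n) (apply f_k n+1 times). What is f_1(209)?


f_1(209) = f_0^210(209)
f_0 adds 1 each time, applied 210 times.
f_1(209) = 209 + 210 = 419

419


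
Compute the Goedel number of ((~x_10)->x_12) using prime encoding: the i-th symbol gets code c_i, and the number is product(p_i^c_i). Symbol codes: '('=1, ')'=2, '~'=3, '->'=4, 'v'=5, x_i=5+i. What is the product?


Formula: ((~x_10)->x_12)
Symbol codes: [1, 1, 3, 15, 2, 4, 17, 2]
Primes: [2, 3, 5, 7, 11, 13, 17, 19]
p_1^1 = 2^1 = 2
p_2^1 = 3^1 = 3
p_3^3 = 5^3 = 125
p_4^15 = 7^15 = 4747561509943
p_5^2 = 11^2 = 121
p_6^4 = 13^4 = 28561
p_7^17 = 17^17 = 827240261886336764177
p_8^2 = 19^2 = 361
Product = 3674764468325774845307624534425881031643513250

3674764468325774845307624534425881031643513250


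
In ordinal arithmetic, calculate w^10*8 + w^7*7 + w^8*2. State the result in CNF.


Ordinal addition (w^10*8 + w^7*7) + w^8*2:
alpha's leading term has exponent 10 > beta's exponent 8, so it survives.
alpha's tail term has exponent 7 < beta's exponent 8, so it is absorbed by beta.
In ordinal addition, any term followed by a strictly larger-exponent term is absorbed.
Result = w^10*8 + w^8*2

w^10*8 + w^8*2


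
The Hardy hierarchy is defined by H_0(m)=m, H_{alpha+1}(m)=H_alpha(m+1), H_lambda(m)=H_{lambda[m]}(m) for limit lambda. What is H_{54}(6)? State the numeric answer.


H_54(6):
For finite ordinals k, H_k(n) = n + k (each successor step adds 1).
H_54(6) = 6 + 54 = 60

60


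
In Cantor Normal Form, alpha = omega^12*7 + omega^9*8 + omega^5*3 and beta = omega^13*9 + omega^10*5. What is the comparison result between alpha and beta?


Compare term by term from highest exponent:
alpha = omega^12*7 + omega^9*8 + omega^5*3
beta = omega^13*9 + omega^10*5
Term 1: alpha has omega^12*7, beta has omega^13*9
Term 2: alpha has omega^9*8, beta has omega^10*5
Term 3: alpha has omega^5*3, beta has omega^0*0
Result: alpha < beta

alpha < beta


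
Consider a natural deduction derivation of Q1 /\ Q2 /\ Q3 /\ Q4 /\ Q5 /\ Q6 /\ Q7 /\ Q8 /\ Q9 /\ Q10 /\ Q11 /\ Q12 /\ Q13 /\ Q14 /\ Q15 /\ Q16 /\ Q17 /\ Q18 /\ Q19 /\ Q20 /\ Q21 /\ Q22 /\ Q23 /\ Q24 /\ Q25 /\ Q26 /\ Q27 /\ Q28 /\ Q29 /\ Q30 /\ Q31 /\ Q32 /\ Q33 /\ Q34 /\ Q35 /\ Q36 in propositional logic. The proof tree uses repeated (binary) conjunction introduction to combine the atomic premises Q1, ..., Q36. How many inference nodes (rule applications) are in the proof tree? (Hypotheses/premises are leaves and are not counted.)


The target conjunction has 36 conjuncts, i.e. 35 binary /\ connectives.
Each conjunction-intro joins two pieces, so 36 atoms require 36-1 = 35 applications.
Total inference nodes = 35

35


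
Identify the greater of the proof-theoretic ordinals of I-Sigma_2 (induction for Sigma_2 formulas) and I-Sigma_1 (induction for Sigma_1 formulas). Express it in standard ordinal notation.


Proof-theoretic ordinal of I-Sigma_2 (induction for Sigma_2 formulas): omega^(omega^omega)
Proof-theoretic ordinal of I-Sigma_1 (induction for Sigma_1 formulas): omega^omega
Comparing: omega^omega < omega^(omega^omega).
The larger ordinal is omega^(omega^omega) (from I-Sigma_2 (induction for Sigma_2 formulas)).

omega^(omega^omega)


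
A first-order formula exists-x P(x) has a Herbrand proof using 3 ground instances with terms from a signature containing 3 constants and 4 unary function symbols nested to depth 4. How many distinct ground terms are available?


Herbrand terms by depth:
Depth 0: 3 constants
Depth 1: 12 new terms (running total: 15)
Depth 2: 48 new terms (running total: 63)
Depth 3: 192 new terms (running total: 255)
Depth 4: 768 new terms (running total: 1023)
Total distinct ground terms = 1023

1023


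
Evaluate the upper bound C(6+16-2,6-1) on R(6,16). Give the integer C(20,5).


R(6,16) <= C(6+16-2, 6-1) = C(20, 5)
C(20, 5) = 20! / (5! * 15!)
= 15504

15504


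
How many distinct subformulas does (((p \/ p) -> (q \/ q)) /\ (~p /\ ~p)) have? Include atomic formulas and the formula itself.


Formula: (((p \/ p) -> (q \/ q)) /\ (~p /\ ~p))
Subformulas found:
  1. q
  2. p
  3. ~p
  4. (p \/ p)
  5. (q \/ q)
  6. (~p /\ ~p)
  7. ((p \/ p) -> (q \/ q))
  8. (((p \/ p) -> (q \/ q)) /\ (~p /\ ~p))
Total distinct subformulas = 8

8


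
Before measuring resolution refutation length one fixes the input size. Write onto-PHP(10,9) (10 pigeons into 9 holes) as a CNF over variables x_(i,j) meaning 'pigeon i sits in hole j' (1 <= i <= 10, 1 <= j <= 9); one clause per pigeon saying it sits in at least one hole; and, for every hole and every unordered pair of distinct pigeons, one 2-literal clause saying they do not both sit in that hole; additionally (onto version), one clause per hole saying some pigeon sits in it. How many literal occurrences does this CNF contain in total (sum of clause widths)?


onto-PHP(10,9): 10 pigeons, 9 holes, 10*9 = 90 variables.
- pigeon clauses: one per pigeon -> 10 clauses of width 9 -> 90 literals
- hole clauses: 9 holes * C(10,2) = 9 * 45 -> 405 clauses of width 2 -> 810 literals
- onto clauses: one per hole -> 9 clauses of width 10 -> 90 literals
Total literal occurrences = 90 + 810 + 90 = 990

990


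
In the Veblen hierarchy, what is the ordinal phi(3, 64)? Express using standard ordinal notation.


phi(3, 64):
phi(3, beta) = eta_beta (the beta-th eta number, fixed point of zeta).
phi(3, 64) = eta_64

eta_64


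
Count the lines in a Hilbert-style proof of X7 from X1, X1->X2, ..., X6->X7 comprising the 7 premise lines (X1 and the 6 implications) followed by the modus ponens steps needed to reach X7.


We have 7 premise lines: X1 and 6 implications.
Each implication is detached once by MP, giving 6 MP lines.
7 premise lines + 6 MP lines = 13 total lines.

13


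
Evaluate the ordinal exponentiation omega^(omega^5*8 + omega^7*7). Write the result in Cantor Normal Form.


omega^(omega^5*8 + omega^7*7):
In ordinal addition a term is absorbed by a following term of strictly larger exponent: 5 < 7, so omega^5*8 + omega^7*7 = omega^7*7.
omega raised to a CNF ordinal is a single CNF term: Result = omega^(omega^7*7)

omega^(omega^7*7)


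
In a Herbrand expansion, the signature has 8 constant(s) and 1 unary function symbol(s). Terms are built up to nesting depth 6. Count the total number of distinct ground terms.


Herbrand terms by depth:
Depth 0: 8 constants
Depth 1: 8 new terms (running total: 16)
Depth 2: 8 new terms (running total: 24)
Depth 3: 8 new terms (running total: 32)
Depth 4: 8 new terms (running total: 40)
Depth 5: 8 new terms (running total: 48)
Depth 6: 8 new terms (running total: 56)
Total distinct ground terms = 56

56


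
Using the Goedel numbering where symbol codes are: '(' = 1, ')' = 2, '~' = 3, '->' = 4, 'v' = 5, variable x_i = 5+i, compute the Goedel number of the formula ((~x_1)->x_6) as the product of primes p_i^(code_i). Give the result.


Formula: ((~x_1)->x_6)
Symbol codes: [1, 1, 3, 6, 2, 4, 11, 2]
Primes: [2, 3, 5, 7, 11, 13, 17, 19]
p_1^1 = 2^1 = 2
p_2^1 = 3^1 = 3
p_3^3 = 5^3 = 125
p_4^6 = 7^6 = 117649
p_5^2 = 11^2 = 121
p_6^4 = 13^4 = 28561
p_7^11 = 17^11 = 34271896307633
p_8^2 = 19^2 = 361
Product = 3772711710247030553215836372750

3772711710247030553215836372750


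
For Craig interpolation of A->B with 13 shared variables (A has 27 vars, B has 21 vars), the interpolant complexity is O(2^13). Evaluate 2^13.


Shared atoms = 13
Craig interpolant size bound = 2^13
= 8192

8192


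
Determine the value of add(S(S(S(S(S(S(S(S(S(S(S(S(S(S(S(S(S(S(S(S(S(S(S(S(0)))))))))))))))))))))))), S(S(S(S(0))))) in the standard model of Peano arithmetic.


add(S^24(0), S^4(0)):
S^24(0) = 24
S^4(0) = 4
24 + 4 = 28

28


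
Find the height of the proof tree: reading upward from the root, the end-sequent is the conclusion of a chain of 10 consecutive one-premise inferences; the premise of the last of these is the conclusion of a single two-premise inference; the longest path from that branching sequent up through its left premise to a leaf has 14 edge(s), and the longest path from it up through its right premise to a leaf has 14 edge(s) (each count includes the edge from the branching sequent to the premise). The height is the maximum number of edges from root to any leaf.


Longest path through the left premise: 14 edges (measured from the branching sequent)
Longest path through the right premise: 14 edges
Height of the subtree rooted at the branching sequent: max(14, 14) = 14
The branching sequent sits 10 edges above the root (the chain of one-premise inferences), so height = 14 + 10 = 24

24


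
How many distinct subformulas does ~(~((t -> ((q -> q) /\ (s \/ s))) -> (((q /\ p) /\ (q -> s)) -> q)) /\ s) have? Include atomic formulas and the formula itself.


Formula: ~(~((t -> ((q -> q) /\ (s \/ s))) -> (((q /\ p) /\ (q -> s)) -> q)) /\ s)
Subformulas found:
  1. p
  2. q
  3. s
  4. t
  5. (s \/ s)
  6. (q /\ p)
  7. (q -> q)
  8. (q -> s)
  9. ((q /\ p) /\ (q -> s))
  10. ((q -> q) /\ (s \/ s))
  11. (((q /\ p) /\ (q -> s)) -> q)
  12. (t -> ((q -> q) /\ (s \/ s)))
  13. ((t -> ((q -> q) /\ (s \/ s))) -> (((q /\ p) /\ (q -> s)) -> q))
  14. ~((t -> ((q -> q) /\ (s \/ s))) -> (((q /\ p) /\ (q -> s)) -> q))
  15. (~((t -> ((q -> q) /\ (s \/ s))) -> (((q /\ p) /\ (q -> s)) -> q)) /\ s)
  16. ~(~((t -> ((q -> q) /\ (s \/ s))) -> (((q /\ p) /\ (q -> s)) -> q)) /\ s)
Total distinct subformulas = 16

16


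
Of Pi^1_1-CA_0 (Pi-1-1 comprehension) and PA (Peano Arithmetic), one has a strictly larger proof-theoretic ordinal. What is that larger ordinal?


Proof-theoretic ordinal of Pi^1_1-CA_0 (Pi-1-1 comprehension): psi_0(Omega_omega)
Proof-theoretic ordinal of PA (Peano Arithmetic): epsilon_0
Comparing: epsilon_0 < psi_0(Omega_omega).
The larger ordinal is psi_0(Omega_omega) (from Pi^1_1-CA_0 (Pi-1-1 comprehension)).

psi_0(Omega_omega)


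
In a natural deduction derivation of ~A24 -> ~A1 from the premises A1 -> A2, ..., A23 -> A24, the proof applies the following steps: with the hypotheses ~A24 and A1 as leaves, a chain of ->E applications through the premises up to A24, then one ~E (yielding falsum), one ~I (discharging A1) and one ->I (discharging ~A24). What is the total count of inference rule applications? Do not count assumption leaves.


From hypothesis A1, 23 ->E steps along the 23 premises yield A24.
~E with hypothesis ~A24 gives falsum (1 node); ~I discharging A1 gives ~A1 (1 node); ->I discharging ~A24 gives the goal (1 node).
Total = 23 + 3 = 26 inference nodes.

26


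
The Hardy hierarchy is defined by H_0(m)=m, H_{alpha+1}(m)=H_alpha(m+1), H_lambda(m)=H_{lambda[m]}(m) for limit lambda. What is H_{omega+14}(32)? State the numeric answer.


H_{omega+14}(32):
Unwind the 14 successor steps: H_{omega+14}(32) = H_omega(32+14) = H_omega(46).
H_omega(m) = H_m(m) = m + m = 2m.
Result = 2 * 46 = 92

92


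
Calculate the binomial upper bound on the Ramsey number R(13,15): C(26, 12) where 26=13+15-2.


R(13,15) <= C(13+15-2, 13-1) = C(26, 12)
C(26, 12) = 26! / (12! * 14!)
= 9657700

9657700


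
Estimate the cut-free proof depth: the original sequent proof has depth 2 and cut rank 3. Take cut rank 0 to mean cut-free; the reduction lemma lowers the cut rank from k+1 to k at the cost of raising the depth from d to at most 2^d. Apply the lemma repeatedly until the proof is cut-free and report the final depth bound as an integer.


Each rank reduction sends depth d to at most 2^d; cut rank r needs r reductions.
2_0(2) = 2
2_1(2) = 2^2 = 4
2_2(2) = 2^4 = 16
2_3(2) = 2^16 = 65536
Cut-free depth bound = 65536

65536


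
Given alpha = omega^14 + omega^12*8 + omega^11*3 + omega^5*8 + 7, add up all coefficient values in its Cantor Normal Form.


CNF: omega^14 + omega^12*8 + omega^11*3 + omega^5*8 + 7
Coefficients: 1 + 8 + 3 + 8 + 7 = 27

27


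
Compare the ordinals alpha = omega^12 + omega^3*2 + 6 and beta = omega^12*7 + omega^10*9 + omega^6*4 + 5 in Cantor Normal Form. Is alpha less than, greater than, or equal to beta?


Compare term by term from highest exponent:
alpha = omega^12 + omega^3*2 + 6
beta = omega^12*7 + omega^10*9 + omega^6*4 + 5
Term 1: alpha has omega^12*1, beta has omega^12*7
Term 2: alpha has omega^3*2, beta has omega^10*9
Term 3: alpha has omega^0*6, beta has omega^6*4
Term 4: alpha has omega^0*0, beta has omega^0*5
Result: alpha < beta

alpha < beta


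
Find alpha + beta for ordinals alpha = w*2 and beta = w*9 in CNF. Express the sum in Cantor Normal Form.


Ordinal addition w*2 + w*9:
Both terms have the same exponent 1.
w^e*c + w^e*d = w^e*(c+d).
Result = w^1*(2+9) = w*11

w*11


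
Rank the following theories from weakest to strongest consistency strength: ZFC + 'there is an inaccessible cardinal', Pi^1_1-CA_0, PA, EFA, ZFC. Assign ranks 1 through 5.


Ordering by consistency strength:
1. EFA
2. PA
3. Pi^1_1-CA_0
4. ZFC
5. ZFC + 'there is an inaccessible cardinal'


ZFC + 'there is an inaccessible cardinal'=5, Pi^1_1-CA_0=3, PA=2, EFA=1, ZFC=4


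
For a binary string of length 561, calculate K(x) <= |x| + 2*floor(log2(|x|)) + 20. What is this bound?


floor(log2(561)) = 9
2 * 9 = 18
K(x) <= 561 + 18 + 20 = 599

599


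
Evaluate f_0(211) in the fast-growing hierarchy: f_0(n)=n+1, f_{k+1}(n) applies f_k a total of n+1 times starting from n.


f_0(211) = 211 + 1 = 212

212


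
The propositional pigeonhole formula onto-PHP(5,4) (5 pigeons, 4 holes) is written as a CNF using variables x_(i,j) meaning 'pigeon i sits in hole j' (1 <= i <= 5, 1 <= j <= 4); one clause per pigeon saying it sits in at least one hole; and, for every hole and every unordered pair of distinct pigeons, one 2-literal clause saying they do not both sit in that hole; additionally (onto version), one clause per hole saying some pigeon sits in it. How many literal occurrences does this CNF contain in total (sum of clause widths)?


onto-PHP(5,4): 5 pigeons, 4 holes, 5*4 = 20 variables.
- pigeon clauses: one per pigeon -> 5 clauses of width 4 -> 20 literals
- hole clauses: 4 holes * C(5,2) = 4 * 10 -> 40 clauses of width 2 -> 80 literals
- onto clauses: one per hole -> 4 clauses of width 5 -> 20 literals
Total literal occurrences = 20 + 80 + 20 = 120

120


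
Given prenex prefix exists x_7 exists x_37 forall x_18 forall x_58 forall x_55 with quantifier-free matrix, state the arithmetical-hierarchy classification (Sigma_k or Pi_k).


Leading quantifier is exists, so the class is Sigma.
Number of quantifier blocks = alternations + 1 = 1 + 1 = 2.
Classification: Sigma_2

Sigma_2


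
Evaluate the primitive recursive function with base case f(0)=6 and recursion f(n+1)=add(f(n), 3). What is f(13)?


f(0) = 6
f(1) = add(f(0), 3) = add(6, 3) = 9
f(2) = add(f(1), 3) = add(9, 3) = 12
f(3) = add(f(2), 3) = add(12, 3) = 15
f(4) = add(f(3), 3) = add(15, 3) = 18
f(5) = add(f(4), 3) = add(18, 3) = 21
f(6) = add(f(5), 3) = add(21, 3) = 24
f(7) = add(f(6), 3) = add(24, 3) = 27
f(8) = add(f(7), 3) = add(27, 3) = 30
f(9) = add(f(8), 3) = add(30, 3) = 33
f(10) = add(f(9), 3) = add(33, 3) = 36
f(11) = add(f(10), 3) = add(36, 3) = 39
f(12) = add(f(11), 3) = add(39, 3) = 42
f(13) = add(f(12), 3) = add(42, 3) = 45


45


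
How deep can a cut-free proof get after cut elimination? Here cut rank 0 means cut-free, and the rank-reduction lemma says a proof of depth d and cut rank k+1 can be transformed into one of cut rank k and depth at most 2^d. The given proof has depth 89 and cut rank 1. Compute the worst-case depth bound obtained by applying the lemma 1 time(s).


Each rank reduction sends depth d to at most 2^d; cut rank r needs r reductions.
2_0(89) = 89
2_1(89) = 2^89 = 618970019642690137449562112
Cut-free depth bound = 618970019642690137449562112

618970019642690137449562112


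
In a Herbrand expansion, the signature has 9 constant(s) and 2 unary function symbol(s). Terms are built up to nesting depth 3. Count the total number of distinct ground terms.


Herbrand terms by depth:
Depth 0: 9 constants
Depth 1: 18 new terms (running total: 27)
Depth 2: 36 new terms (running total: 63)
Depth 3: 72 new terms (running total: 135)
Total distinct ground terms = 135

135


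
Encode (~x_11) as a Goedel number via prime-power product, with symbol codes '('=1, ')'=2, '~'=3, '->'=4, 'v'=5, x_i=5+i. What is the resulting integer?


Formula: (~x_11)
Symbol codes: [1, 3, 16, 2]
Primes: [2, 3, 5, 7]
p_1^1 = 2^1 = 2
p_2^3 = 3^3 = 27
p_3^16 = 5^16 = 152587890625
p_4^2 = 7^2 = 49
Product = 403747558593750

403747558593750


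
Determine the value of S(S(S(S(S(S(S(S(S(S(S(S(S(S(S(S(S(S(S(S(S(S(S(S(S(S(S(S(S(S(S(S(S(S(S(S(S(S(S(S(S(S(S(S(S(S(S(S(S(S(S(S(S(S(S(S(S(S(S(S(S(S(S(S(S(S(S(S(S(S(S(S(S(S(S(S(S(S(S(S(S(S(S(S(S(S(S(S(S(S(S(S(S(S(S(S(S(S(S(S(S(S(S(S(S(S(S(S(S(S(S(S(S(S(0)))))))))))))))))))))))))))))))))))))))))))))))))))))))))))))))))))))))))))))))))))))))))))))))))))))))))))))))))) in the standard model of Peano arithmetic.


Counting successors applied to 0:
114 applications of S to 0 = 114

114


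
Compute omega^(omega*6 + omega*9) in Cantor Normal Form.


omega^(omega*6 + omega*9):
Both terms of the exponent have the same exponent 1, so they merge: omega*6 + omega*9 = omega*(6+9) = omega*15.
omega raised to a CNF ordinal is a single CNF term: Result = omega^(omega*15)

omega^(omega*15)


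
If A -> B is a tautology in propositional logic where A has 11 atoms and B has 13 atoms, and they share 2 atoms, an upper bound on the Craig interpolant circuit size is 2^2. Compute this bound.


Shared atoms = 2
Craig interpolant size bound = 2^2
= 4

4


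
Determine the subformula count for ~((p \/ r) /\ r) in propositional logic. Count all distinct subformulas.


Formula: ~((p \/ r) /\ r)
Subformulas found:
  1. r
  2. p
  3. (p \/ r)
  4. ((p \/ r) /\ r)
  5. ~((p \/ r) /\ r)
Total distinct subformulas = 5

5


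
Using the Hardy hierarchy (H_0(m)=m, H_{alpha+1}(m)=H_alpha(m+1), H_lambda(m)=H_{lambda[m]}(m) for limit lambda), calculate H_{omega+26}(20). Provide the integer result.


H_{omega+26}(20):
Unwind the 26 successor steps: H_{omega+26}(20) = H_omega(20+26) = H_omega(46).
H_omega(m) = H_m(m) = m + m = 2m.
Result = 2 * 46 = 92

92


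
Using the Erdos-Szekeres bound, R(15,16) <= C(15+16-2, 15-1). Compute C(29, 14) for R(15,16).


R(15,16) <= C(15+16-2, 15-1) = C(29, 14)
C(29, 14) = 29! / (14! * 15!)
= 77558760

77558760


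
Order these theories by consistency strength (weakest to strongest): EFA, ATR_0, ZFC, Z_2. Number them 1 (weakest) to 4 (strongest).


Ordering by consistency strength:
1. EFA
2. ATR_0
3. Z_2
4. ZFC


EFA=1, ATR_0=2, ZFC=4, Z_2=3


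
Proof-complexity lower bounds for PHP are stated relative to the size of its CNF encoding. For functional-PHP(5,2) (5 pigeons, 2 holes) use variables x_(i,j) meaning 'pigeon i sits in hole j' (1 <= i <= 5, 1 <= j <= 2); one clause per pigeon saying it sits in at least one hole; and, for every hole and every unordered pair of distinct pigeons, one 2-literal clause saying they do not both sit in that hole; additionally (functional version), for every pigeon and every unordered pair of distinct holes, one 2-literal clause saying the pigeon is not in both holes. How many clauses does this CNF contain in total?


functional-PHP(5,2): 5 pigeons, 2 holes, 5*2 = 10 variables.
- pigeon clauses: one per pigeon -> 5 clauses
- hole clauses: 2 holes * C(5,2) = 2 * 10 -> 20 clauses
- functional clauses: 5 pigeons * C(2,2) = 5 * 1 -> 5 clauses
Total clauses = 5 + 20 + 5 = 30

30


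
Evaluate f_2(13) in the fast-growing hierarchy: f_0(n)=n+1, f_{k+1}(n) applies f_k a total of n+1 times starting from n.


f_2(13) = f_1^14(13)
f_1(m) = 2m + 1.
Iterating: f_1^k(n) = 2^k*(n+1) - 1.
f_2(13) = 2^14*(13+1) - 1 = 16384*14 - 1 = 229375

229375


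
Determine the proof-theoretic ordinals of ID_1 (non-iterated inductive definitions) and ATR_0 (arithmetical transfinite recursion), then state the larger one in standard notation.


Proof-theoretic ordinal of ID_1 (non-iterated inductive definitions): psi_0(epsilon_{Omega+1})
Proof-theoretic ordinal of ATR_0 (arithmetical transfinite recursion): Gamma_0
Comparing: Gamma_0 < psi_0(epsilon_{Omega+1}).
The larger ordinal is psi_0(epsilon_{Omega+1}) (from ID_1 (non-iterated inductive definitions)).

psi_0(epsilon_{Omega+1})


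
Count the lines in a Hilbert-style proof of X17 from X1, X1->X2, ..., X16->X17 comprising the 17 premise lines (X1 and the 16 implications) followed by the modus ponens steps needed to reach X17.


We have 17 premise lines: X1 and 16 implications.
Each implication is detached once by MP, giving 16 MP lines.
17 premise lines + 16 MP lines = 33 total lines.

33


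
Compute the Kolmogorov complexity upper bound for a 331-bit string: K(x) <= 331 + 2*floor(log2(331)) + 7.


floor(log2(331)) = 8
2 * 8 = 16
K(x) <= 331 + 16 + 7 = 354

354


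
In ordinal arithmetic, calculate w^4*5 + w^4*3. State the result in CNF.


Ordinal addition w^4*5 + w^4*3:
Both terms have the same exponent 4.
w^e*c + w^e*d = w^e*(c+d).
Result = w^4*(5+3) = w^4*8

w^4*8


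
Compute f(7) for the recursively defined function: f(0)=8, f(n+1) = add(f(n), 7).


f(0) = 8
f(1) = add(f(0), 7) = add(8, 7) = 15
f(2) = add(f(1), 7) = add(15, 7) = 22
f(3) = add(f(2), 7) = add(22, 7) = 29
f(4) = add(f(3), 7) = add(29, 7) = 36
f(5) = add(f(4), 7) = add(36, 7) = 43
f(6) = add(f(5), 7) = add(43, 7) = 50
f(7) = add(f(6), 7) = add(50, 7) = 57


57


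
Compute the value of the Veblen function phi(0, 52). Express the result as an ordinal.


phi(0, 52):
phi(0, beta) = omega^beta by definition.
phi(0, 52) = omega^52

omega^52


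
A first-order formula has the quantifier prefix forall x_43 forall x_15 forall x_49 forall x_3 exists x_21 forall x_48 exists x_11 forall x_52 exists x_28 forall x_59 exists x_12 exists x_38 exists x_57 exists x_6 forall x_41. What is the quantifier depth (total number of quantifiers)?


Quantifier prefix has 15 quantifier symbols.
Quantifier depth = 15

15


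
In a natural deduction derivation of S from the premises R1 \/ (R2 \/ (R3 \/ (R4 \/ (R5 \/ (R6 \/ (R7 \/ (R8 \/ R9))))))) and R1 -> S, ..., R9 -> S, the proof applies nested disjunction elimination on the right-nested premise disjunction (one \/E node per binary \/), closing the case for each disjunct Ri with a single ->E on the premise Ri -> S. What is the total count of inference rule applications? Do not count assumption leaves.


The premise R1 \/ (R2 \/ (R3 \/ (R4 \/ (R5 \/ (R6 \/ (R7 \/ (R8 \/ R9))))))) contains 9 disjuncts, hence 8 binary \/ connectives.
- Each binary \/ is eliminated once: 8 \/E nodes.
- Each of the 9 cases Ri derives S by one ->E with Ri -> S: 9 ->E nodes.
Total = 8 + 9 = 17

17


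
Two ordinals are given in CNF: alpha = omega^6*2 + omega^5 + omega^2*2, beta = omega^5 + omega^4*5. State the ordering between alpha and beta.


Compare term by term from highest exponent:
alpha = omega^6*2 + omega^5 + omega^2*2
beta = omega^5 + omega^4*5
Term 1: alpha has omega^6*2, beta has omega^5*1
Term 2: alpha has omega^5*1, beta has omega^4*5
Term 3: alpha has omega^2*2, beta has omega^0*0
Result: alpha > beta

alpha > beta


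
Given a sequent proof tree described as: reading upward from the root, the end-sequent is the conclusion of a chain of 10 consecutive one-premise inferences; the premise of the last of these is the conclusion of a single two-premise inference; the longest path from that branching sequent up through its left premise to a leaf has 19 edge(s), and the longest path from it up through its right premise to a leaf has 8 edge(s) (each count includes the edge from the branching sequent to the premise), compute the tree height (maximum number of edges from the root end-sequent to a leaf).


Longest path through the left premise: 19 edges (measured from the branching sequent)
Longest path through the right premise: 8 edges
Height of the subtree rooted at the branching sequent: max(19, 8) = 19
The branching sequent sits 10 edges above the root (the chain of one-premise inferences), so height = 19 + 10 = 29

29


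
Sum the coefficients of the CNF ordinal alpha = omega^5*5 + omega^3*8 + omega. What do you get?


CNF: omega^5*5 + omega^3*8 + omega
Coefficients: 5 + 8 + 1 = 14

14


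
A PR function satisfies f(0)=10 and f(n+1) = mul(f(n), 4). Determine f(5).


f(0) = 10
f(1) = mul(f(0), 4) = mul(10, 4) = 40
f(2) = mul(f(1), 4) = mul(40, 4) = 160
f(3) = mul(f(2), 4) = mul(160, 4) = 640
f(4) = mul(f(3), 4) = mul(640, 4) = 2560
f(5) = mul(f(4), 4) = mul(2560, 4) = 10240


10240


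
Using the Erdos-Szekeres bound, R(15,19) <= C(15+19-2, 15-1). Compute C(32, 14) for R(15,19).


R(15,19) <= C(15+19-2, 15-1) = C(32, 14)
C(32, 14) = 32! / (14! * 18!)
= 471435600

471435600


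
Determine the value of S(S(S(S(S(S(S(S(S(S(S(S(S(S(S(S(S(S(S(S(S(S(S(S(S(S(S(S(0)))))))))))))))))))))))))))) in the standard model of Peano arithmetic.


Counting successors applied to 0:
28 applications of S to 0 = 28

28


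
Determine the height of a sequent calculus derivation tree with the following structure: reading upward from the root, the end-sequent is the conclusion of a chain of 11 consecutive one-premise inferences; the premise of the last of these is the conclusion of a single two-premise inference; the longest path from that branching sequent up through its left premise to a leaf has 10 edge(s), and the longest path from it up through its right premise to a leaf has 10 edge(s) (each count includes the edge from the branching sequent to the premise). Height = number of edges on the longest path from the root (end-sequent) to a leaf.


Longest path through the left premise: 10 edges (measured from the branching sequent)
Longest path through the right premise: 10 edges
Height of the subtree rooted at the branching sequent: max(10, 10) = 10
The branching sequent sits 11 edges above the root (the chain of one-premise inferences), so height = 10 + 11 = 21

21


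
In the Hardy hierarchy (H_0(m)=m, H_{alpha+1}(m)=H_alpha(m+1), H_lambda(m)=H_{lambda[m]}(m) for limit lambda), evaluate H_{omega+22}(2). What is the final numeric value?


H_{omega+22}(2):
Unwind the 22 successor steps: H_{omega+22}(2) = H_omega(2+22) = H_omega(24).
H_omega(m) = H_m(m) = m + m = 2m.
Result = 2 * 24 = 48

48


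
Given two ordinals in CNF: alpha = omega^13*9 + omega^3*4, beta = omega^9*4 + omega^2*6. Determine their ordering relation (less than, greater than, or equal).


Compare term by term from highest exponent:
alpha = omega^13*9 + omega^3*4
beta = omega^9*4 + omega^2*6
Term 1: alpha has omega^13*9, beta has omega^9*4
Term 2: alpha has omega^3*4, beta has omega^2*6
Result: alpha > beta

alpha > beta


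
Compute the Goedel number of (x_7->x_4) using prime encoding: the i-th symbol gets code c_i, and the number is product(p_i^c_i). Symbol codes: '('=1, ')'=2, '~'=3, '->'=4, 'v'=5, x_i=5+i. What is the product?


Formula: (x_7->x_4)
Symbol codes: [1, 12, 4, 9, 2]
Primes: [2, 3, 5, 7, 11]
p_1^1 = 2^1 = 2
p_2^12 = 3^12 = 531441
p_3^4 = 5^4 = 625
p_4^9 = 7^9 = 40353607
p_5^2 = 11^2 = 121
Product = 3243641140225158750

3243641140225158750


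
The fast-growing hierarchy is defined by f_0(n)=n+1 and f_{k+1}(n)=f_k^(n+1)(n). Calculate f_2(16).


f_2(16) = f_1^17(16)
f_1(m) = 2m + 1.
Iterating: f_1^k(n) = 2^k*(n+1) - 1.
f_2(16) = 2^17*(16+1) - 1 = 131072*17 - 1 = 2228223

2228223


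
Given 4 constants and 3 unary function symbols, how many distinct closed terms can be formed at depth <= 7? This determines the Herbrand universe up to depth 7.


Herbrand terms by depth:
Depth 0: 4 constants
Depth 1: 12 new terms (running total: 16)
Depth 2: 36 new terms (running total: 52)
Depth 3: 108 new terms (running total: 160)
Depth 4: 324 new terms (running total: 484)
Depth 5: 972 new terms (running total: 1456)
Depth 6: 2916 new terms (running total: 4372)
Depth 7: 8748 new terms (running total: 13120)
Total distinct ground terms = 13120

13120


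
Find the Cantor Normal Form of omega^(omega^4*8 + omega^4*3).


omega^(omega^4*8 + omega^4*3):
Both terms of the exponent have the same exponent 4, so they merge: omega^4*8 + omega^4*3 = omega^4*(8+3) = omega^4*11.
omega raised to a CNF ordinal is a single CNF term: Result = omega^(omega^4*11)

omega^(omega^4*11)


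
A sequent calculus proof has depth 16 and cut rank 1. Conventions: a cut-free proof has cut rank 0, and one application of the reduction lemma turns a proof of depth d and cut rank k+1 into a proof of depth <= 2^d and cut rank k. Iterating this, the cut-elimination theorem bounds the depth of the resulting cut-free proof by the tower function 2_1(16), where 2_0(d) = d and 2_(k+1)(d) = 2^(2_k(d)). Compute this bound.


Each rank reduction sends depth d to at most 2^d; cut rank r needs r reductions.
2_0(16) = 16
2_1(16) = 2^16 = 65536
Cut-free depth bound = 65536

65536


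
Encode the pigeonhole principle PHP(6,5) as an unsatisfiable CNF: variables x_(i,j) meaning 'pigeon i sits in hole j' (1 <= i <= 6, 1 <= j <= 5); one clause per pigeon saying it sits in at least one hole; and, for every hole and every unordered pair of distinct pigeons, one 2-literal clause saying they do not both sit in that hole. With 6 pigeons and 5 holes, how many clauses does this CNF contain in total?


PHP(6,5): 6 pigeons, 5 holes, 6*5 = 30 variables.
- pigeon clauses: one per pigeon -> 6 clauses
- hole clauses: 5 holes * C(6,2) = 5 * 15 -> 75 clauses
Total clauses = 6 + 75 = 81

81


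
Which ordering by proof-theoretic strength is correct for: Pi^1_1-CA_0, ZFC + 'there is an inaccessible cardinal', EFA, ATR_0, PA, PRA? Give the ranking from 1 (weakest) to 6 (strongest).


Ordering by consistency strength:
1. EFA
2. PRA
3. PA
4. ATR_0
5. Pi^1_1-CA_0
6. ZFC + 'there is an inaccessible cardinal'


Pi^1_1-CA_0=5, ZFC + 'there is an inaccessible cardinal'=6, EFA=1, ATR_0=4, PA=3, PRA=2


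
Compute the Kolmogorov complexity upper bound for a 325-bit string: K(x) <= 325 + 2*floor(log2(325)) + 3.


floor(log2(325)) = 8
2 * 8 = 16
K(x) <= 325 + 16 + 3 = 344

344


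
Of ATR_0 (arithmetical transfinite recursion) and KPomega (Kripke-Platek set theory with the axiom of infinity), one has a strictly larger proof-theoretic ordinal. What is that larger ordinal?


Proof-theoretic ordinal of ATR_0 (arithmetical transfinite recursion): Gamma_0
Proof-theoretic ordinal of KPomega (Kripke-Platek set theory with the axiom of infinity): psi_0(epsilon_{Omega+1})
Comparing: Gamma_0 < psi_0(epsilon_{Omega+1}).
The larger ordinal is psi_0(epsilon_{Omega+1}) (from KPomega (Kripke-Platek set theory with the axiom of infinity)).

psi_0(epsilon_{Omega+1})


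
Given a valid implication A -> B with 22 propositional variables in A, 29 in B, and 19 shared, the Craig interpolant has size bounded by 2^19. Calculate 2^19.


Shared atoms = 19
Craig interpolant size bound = 2^19
= 524288

524288


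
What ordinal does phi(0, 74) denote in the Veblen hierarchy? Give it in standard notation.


phi(0, 74):
phi(0, beta) = omega^beta by definition.
phi(0, 74) = omega^74

omega^74


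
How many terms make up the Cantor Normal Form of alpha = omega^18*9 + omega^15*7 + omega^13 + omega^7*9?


CNF: omega^18*9 + omega^15*7 + omega^13 + omega^7*9
Count the summands separated by '+':
  term 1: omega^18*9
  term 2: omega^15*7
  term 3: omega^13
  term 4: omega^7*9
Total terms = 4

4


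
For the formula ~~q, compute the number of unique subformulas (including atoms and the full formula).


Formula: ~~q
Subformulas found:
  1. q
  2. ~q
  3. ~~q
Total distinct subformulas = 3

3


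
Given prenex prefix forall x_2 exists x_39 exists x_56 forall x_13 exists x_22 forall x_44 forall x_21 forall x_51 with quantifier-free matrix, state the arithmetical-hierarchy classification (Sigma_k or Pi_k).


Leading quantifier is forall, so the class is Pi.
Number of quantifier blocks = alternations + 1 = 4 + 1 = 5.
Classification: Pi_5

Pi_5


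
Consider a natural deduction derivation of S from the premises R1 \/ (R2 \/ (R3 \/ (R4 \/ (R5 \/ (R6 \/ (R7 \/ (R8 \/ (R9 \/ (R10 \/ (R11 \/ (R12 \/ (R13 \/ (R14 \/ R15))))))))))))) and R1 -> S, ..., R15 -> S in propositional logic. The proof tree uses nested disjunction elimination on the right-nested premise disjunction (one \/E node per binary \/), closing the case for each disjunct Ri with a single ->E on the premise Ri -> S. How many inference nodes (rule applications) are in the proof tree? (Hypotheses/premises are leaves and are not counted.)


The premise R1 \/ (R2 \/ (R3 \/ (R4 \/ (R5 \/ (R6 \/ (R7 \/ (R8 \/ (R9 \/ (R10 \/ (R11 \/ (R12 \/ (R13 \/ (R14 \/ R15))))))))))))) contains 15 disjuncts, hence 14 binary \/ connectives.
- Each binary \/ is eliminated once: 14 \/E nodes.
- Each of the 15 cases Ri derives S by one ->E with Ri -> S: 15 ->E nodes.
Total = 14 + 15 = 29

29


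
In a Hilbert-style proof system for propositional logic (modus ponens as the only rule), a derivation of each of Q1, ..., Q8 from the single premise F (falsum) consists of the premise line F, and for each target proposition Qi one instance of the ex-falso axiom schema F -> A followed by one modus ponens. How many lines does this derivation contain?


Ex falso, line by line:
- 1 premise line (F)
- 8 targets, each needing 1 axiom instance (F -> Qi) + 1 MP = 2 lines: 2 * 8 = 16
Total = 1 + 16 = 17 lines.

17
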